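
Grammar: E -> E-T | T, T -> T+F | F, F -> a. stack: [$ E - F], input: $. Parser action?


'F' (not preceded by T+) is the handle for T -> F
Action: reduce (T -> F)


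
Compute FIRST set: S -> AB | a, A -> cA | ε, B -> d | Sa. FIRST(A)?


Per alternative of A: FIRST(cA) = {c}; FIRST(ε) = {ε}
FIRST(A) = {c, ε}


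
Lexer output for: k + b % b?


Scan left to right, longest-match per lexeme
Tokens: ID(k), OP(+), ID(b), OP(%), ID(b)


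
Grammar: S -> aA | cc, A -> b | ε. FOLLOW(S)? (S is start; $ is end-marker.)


$ ∈ FOLLOW(S). For each A -> αBβ: add FIRST(β)\{ε} to FOLLOW(B); if β nullable, add FOLLOW(A).
FOLLOW(S) = {$}


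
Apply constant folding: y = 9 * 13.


9 * 13 = 117 at compile time
Optimized: y = 117


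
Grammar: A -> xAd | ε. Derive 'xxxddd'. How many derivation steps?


Derivation: A => xAd => xxAdd => xxxAddd => xxxddd
Steps: 4


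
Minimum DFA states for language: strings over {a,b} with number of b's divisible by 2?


Track (count of b) mod 2: states 0..1, accept at 0
Minimal DFA: 2 states


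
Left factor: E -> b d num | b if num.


Common prefix: 'b'
Factored: E -> b E', E' -> d num | if num


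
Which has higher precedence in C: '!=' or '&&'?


'!=' is equality (level 6); '&&' is logical AND (level 2)
Higher level binds tighter
'!=' has higher precedence than '&&'


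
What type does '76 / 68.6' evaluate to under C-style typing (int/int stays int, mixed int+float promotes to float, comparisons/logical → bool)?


Operand types: int / float
Rule: mixed int/float promotes to float; int/int stays int
Result type: float


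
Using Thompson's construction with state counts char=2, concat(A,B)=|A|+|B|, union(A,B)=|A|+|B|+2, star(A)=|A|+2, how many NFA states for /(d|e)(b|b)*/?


Syntax tree has 4 char leaf(s), 2 union(s), 1 star(s)
chars contribute 4×2 = 8; each union adds +2; each star adds +2
Total: 8 + 4 + 2 = 14 states


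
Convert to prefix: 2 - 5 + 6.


left-to-right (same/higher precedence on left): tree is (+ (- 2 5) 6)
Prefix: + - 2 5 6


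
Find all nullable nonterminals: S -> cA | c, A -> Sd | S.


A nonterminal is nullable iff some alternative derives ε (directly, or every symbol in it is nullable)
Nullable: {}


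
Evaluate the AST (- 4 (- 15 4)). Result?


Evaluate inner: (- 15 4) = 11
Evaluate root: (- 4 11) = -7
Result: -7


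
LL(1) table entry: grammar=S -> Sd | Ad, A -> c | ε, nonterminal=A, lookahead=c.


For [A, c]: 'c' ∈ FIRST(c)
Entry: A -> c


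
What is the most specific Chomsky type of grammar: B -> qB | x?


Right-linear: every RHS is a terminal or a terminal followed by one nonterminal
Classification: Type 3 (Regular)


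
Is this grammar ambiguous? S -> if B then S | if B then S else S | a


dangling else: 'if B then if B then a else a' parses two ways
Ambiguous


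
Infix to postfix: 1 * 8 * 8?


Left to right (same or higher precedence on left)
Postfix: 1 8 * 8 *


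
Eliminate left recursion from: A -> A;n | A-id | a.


Left-recursive alternatives: A;n, A-id; non-recursive: a
Introduce A': A -> aA', A' -> ;nA' | -idA' | ε


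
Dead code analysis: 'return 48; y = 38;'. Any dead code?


statement follows a return and is unreachable
Dead: 'y = 38'


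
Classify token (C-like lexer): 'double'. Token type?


Pattern: reserved word
Type: KEYWORD


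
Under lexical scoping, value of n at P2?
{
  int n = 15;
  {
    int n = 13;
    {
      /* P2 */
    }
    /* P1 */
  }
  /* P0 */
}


P2's block does not declare n; resolves to the enclosing declaration at depth 1
n = 13


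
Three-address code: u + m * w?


Break into single-operator statements:
t1 = m * w
t2 = u + t1


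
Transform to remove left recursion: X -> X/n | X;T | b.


Left-recursive alternatives: X/n, X;T; non-recursive: b
Introduce X': X -> bX', X' -> /nX' | ;TX' | ε


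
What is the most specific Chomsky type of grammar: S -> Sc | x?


Left-linear: every RHS is a terminal or one nonterminal followed by a terminal
Classification: Type 3 (Regular)


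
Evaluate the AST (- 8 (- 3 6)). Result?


Evaluate inner: (- 3 6) = -3
Evaluate root: (- 8 -3) = 11
Result: 11


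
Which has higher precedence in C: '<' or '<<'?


'<<' is shift (level 8); '<' is relational (level 7)
Higher level binds tighter
'<<' has higher precedence than '<'


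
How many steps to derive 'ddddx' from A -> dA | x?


Derivation: A => dA => ddA => dddA => ddddA => ddddx
Steps: 5


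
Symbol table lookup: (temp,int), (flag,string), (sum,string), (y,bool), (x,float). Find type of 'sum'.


Lookup 'sum' → type string


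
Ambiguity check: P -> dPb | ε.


balanced d^n…b^n: each string has a unique parse
Unambiguous


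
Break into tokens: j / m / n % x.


Scan left to right, longest-match per lexeme
Tokens: ID(j), OP(/), ID(m), OP(/), ID(n), OP(%), ID(x)


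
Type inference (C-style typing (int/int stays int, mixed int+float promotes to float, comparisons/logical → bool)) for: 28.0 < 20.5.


Operand types: float < float
Rule: comparison yields bool
Result type: bool


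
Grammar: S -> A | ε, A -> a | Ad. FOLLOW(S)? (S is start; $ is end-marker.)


$ ∈ FOLLOW(S). For each A -> αBβ: add FIRST(β)\{ε} to FOLLOW(B); if β nullable, add FOLLOW(A).
FOLLOW(S) = {$}


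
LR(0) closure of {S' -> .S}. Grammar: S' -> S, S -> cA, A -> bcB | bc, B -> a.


Start: S' -> .S
For each item with dot before a nonterminal B, add B -> .γ for every B-production
Closure: [S' -> .S, S -> .cA]


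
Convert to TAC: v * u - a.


Break into single-operator statements:
t1 = v * u
t2 = t1 - a


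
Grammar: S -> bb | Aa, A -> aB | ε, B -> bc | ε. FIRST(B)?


Per alternative of B: FIRST(bc) = {b}; FIRST(ε) = {ε}
FIRST(B) = {b, ε}


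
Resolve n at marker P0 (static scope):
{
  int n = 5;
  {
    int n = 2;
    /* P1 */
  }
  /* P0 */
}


n declared in the same block as P0
n = 5


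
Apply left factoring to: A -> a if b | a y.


Common prefix: 'a'
Factored: A -> a A', A' -> if b | y


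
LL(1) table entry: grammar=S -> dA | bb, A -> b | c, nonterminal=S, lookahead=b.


For [S, b]: 'b' ∈ FIRST(bb)
Entry: S -> bb


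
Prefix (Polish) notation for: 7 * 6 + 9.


left-to-right (same/higher precedence on left): tree is (+ (* 7 6) 9)
Prefix: + * 7 6 9


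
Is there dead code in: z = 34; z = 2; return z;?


first assignment to z is overwritten before any read
Dead: 'z = 34'


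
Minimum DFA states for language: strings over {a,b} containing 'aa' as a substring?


KMP-style automaton: 2 progress states + 1 absorbing accept = 3
Minimal DFA: 3 states


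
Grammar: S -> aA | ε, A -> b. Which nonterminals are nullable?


A nonterminal is nullable iff some alternative derives ε (directly, or every symbol in it is nullable)
Nullable: {S}


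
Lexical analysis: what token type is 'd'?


Pattern: letter/underscore followed by alphanumerics, not a keyword
Type: IDENTIFIER


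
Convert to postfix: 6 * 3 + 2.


Left to right (same or higher precedence on left)
Postfix: 6 3 * 2 +


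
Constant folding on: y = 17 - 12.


17 - 12 = 5 at compile time
Optimized: y = 5


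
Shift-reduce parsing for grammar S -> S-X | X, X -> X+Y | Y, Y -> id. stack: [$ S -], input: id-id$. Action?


no handle ('S-' is not any RHS); shift 'id'
Action: shift


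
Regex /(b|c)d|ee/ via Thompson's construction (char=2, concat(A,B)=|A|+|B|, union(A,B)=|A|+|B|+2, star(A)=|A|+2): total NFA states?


Syntax tree has 5 char leaf(s), 2 union(s), 0 star(s)
chars contribute 5×2 = 10; each union adds +2; each star adds +2
Total: 10 + 4 + 0 = 14 states


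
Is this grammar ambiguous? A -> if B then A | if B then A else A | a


dangling else: 'if B then if B then a else a' parses two ways
Ambiguous


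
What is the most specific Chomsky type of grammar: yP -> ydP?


LHS has context (more than one symbol) and |LHS| ≤ |RHS|
Classification: Type 1 (Context-Sensitive)


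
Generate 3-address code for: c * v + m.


Break into single-operator statements:
t1 = c * v
t2 = t1 + m


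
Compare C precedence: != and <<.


'<<' is shift (level 8); '!=' is equality (level 6)
Higher level binds tighter
'<<' has higher precedence than '!='


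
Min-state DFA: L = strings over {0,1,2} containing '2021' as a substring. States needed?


KMP-style automaton: 4 progress states + 1 absorbing accept = 5
Minimal DFA: 5 states


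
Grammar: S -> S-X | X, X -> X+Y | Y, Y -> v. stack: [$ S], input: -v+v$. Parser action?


shift '-' to continue S -> S-X
Action: shift


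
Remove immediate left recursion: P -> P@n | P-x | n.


Left-recursive alternatives: P@n, P-x; non-recursive: n
Introduce P': P -> nP', P' -> @nP' | -xP' | ε


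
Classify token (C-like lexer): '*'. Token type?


Pattern: operator symbol
Type: OPERATOR


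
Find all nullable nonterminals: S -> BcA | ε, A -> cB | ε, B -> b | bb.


A nonterminal is nullable iff some alternative derives ε (directly, or every symbol in it is nullable)
Nullable: {A, S}


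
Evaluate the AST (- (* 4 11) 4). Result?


Evaluate inner: (* 4 11) = 44
Evaluate root: (- 44 4) = 40
Result: 40


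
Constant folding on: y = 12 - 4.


12 - 4 = 8 at compile time
Optimized: y = 8


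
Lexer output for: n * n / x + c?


Scan left to right, longest-match per lexeme
Tokens: ID(n), OP(*), ID(n), OP(/), ID(x), OP(+), ID(c)


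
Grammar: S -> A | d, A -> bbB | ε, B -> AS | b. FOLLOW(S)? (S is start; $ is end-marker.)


$ ∈ FOLLOW(S). For each A -> αBβ: add FIRST(β)\{ε} to FOLLOW(B); if β nullable, add FOLLOW(A).
FOLLOW(S) = {$, b, d}


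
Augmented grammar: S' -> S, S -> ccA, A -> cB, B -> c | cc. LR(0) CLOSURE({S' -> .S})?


Start: S' -> .S
For each item with dot before a nonterminal B, add B -> .γ for every B-production
Closure: [S' -> .S, S -> .ccA]


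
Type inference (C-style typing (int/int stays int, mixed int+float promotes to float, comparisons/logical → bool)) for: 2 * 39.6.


Operand types: int * float
Rule: mixed int/float promotes to float; int/int stays int
Result type: float


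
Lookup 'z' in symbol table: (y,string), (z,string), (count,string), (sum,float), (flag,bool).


Lookup 'z' → type string


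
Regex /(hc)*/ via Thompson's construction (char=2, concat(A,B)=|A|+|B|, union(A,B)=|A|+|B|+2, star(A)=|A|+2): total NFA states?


Syntax tree has 2 char leaf(s), 0 union(s), 1 star(s)
chars contribute 2×2 = 4; each union adds +2; each star adds +2
Total: 4 + 0 + 2 = 6 states


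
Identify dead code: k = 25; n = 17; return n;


k is assigned but never read
Dead: 'k = 25'


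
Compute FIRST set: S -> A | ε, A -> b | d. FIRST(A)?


Per alternative of A: FIRST(b) = {b}; FIRST(d) = {d}
FIRST(A) = {b, d}


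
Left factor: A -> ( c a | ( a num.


Common prefix: '('
Factored: A -> ( A', A' -> c a | a num


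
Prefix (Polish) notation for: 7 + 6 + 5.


left-to-right (same/higher precedence on left): tree is (+ (+ 7 6) 5)
Prefix: + + 7 6 5


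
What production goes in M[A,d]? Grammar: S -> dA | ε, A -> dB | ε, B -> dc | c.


For [A, d]: 'd' ∈ FIRST(dB)
Entry: A -> dB


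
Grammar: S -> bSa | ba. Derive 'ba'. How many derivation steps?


Derivation: S => ba
Steps: 1


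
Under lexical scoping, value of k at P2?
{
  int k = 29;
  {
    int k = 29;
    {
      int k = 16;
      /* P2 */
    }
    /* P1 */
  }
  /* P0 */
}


k declared in the same block as P2
k = 16


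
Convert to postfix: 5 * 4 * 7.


Left to right (same or higher precedence on left)
Postfix: 5 4 * 7 *


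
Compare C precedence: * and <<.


'*' is multiplicative (level 10); '<<' is shift (level 8)
Higher level binds tighter
'*' has higher precedence than '<<'


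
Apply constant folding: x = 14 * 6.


14 * 6 = 84 at compile time
Optimized: x = 84


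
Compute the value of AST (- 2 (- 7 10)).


Evaluate inner: (- 7 10) = -3
Evaluate root: (- 2 -3) = 5
Result: 5


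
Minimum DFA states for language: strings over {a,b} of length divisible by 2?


Track length mod 2: states 0..1, accept at 0
Minimal DFA: 2 states


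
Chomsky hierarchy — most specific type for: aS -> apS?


LHS has context (more than one symbol) and |LHS| ≤ |RHS|
Classification: Type 1 (Context-Sensitive)


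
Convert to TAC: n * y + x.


Break into single-operator statements:
t1 = n * y
t2 = t1 + x


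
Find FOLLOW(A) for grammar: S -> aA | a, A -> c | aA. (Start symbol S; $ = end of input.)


$ ∈ FOLLOW(S). For each A -> αBβ: add FIRST(β)\{ε} to FOLLOW(B); if β nullable, add FOLLOW(A).
FOLLOW(A) = {$}


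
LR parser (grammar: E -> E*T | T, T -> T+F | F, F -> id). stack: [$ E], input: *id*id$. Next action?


shift '*' to continue E -> E*T
Action: shift


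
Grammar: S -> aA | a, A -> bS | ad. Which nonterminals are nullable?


A nonterminal is nullable iff some alternative derives ε (directly, or every symbol in it is nullable)
Nullable: {}


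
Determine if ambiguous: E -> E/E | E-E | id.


'id/id-id' has two parse trees (no precedence encoded between / and -)
Ambiguous


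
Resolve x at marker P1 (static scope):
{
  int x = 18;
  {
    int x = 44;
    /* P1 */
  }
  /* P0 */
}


x declared in the same block as P1
x = 44


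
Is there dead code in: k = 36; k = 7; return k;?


first assignment to k is overwritten before any read
Dead: 'k = 36'


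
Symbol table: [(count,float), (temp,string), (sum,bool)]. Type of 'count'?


Lookup 'count' → type float


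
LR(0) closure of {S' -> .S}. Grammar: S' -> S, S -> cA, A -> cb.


Start: S' -> .S
For each item with dot before a nonterminal B, add B -> .γ for every B-production
Closure: [S' -> .S, S -> .cA]


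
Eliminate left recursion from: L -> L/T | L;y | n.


Left-recursive alternatives: L/T, L;y; non-recursive: n
Introduce L': L -> nL', L' -> /TL' | ;yL' | ε


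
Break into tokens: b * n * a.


Scan left to right, longest-match per lexeme
Tokens: ID(b), OP(*), ID(n), OP(*), ID(a)


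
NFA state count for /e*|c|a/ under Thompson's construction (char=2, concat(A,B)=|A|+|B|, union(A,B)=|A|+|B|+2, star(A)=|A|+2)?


Syntax tree has 3 char leaf(s), 2 union(s), 1 star(s)
chars contribute 3×2 = 6; each union adds +2; each star adds +2
Total: 6 + 4 + 2 = 12 states


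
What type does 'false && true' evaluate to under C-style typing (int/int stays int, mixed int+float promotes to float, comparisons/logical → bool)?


Operand types: bool && bool
Rule: logical operators take bool operands and yield bool
Result type: bool


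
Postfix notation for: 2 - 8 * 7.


* has higher precedence, evaluate 8*7 first
Postfix: 2 8 7 * -


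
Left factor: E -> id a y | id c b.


Common prefix: 'id'
Factored: E -> id E', E' -> a y | c b


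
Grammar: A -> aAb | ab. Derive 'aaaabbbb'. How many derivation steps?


Derivation: A => aAb => aaAbb => aaaAbbb => aaaabbbb
Steps: 4


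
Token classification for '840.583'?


Pattern: digits with a decimal point
Type: FLOAT_LITERAL


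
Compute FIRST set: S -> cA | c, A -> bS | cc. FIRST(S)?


Per alternative of S: FIRST(cA) = {c}; FIRST(c) = {c}
FIRST(S) = {c}


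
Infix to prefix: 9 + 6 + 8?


left-to-right (same/higher precedence on left): tree is (+ (+ 9 6) 8)
Prefix: + + 9 6 8


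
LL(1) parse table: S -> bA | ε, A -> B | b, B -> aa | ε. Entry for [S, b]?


For [S, b]: 'b' ∈ FIRST(bA)
Entry: S -> bA


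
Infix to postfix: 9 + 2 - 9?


Left to right (same or higher precedence on left)
Postfix: 9 2 + 9 -


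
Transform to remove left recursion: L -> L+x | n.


Left-recursive alternatives: L+x; non-recursive: n
Introduce L': L -> nL', L' -> +xL' | ε


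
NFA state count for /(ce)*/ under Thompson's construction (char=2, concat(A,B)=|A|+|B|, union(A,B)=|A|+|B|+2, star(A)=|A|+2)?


Syntax tree has 2 char leaf(s), 0 union(s), 1 star(s)
chars contribute 2×2 = 4; each union adds +2; each star adds +2
Total: 4 + 0 + 2 = 6 states


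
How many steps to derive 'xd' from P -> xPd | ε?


Derivation: P => xPd => xd
Steps: 2


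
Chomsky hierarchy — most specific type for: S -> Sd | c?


Left-linear: every RHS is a terminal or one nonterminal followed by a terminal
Classification: Type 3 (Regular)


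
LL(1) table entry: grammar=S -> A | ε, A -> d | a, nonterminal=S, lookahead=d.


For [S, d]: 'd' ∈ FIRST(A)
Entry: S -> A


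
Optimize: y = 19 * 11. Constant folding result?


19 * 11 = 209 at compile time
Optimized: y = 209


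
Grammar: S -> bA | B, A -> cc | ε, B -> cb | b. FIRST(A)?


Per alternative of A: FIRST(cc) = {c}; FIRST(ε) = {ε}
FIRST(A) = {c, ε}


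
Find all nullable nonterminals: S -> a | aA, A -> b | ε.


A nonterminal is nullable iff some alternative derives ε (directly, or every symbol in it is nullable)
Nullable: {A}


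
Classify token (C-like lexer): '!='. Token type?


Pattern: operator symbol
Type: OPERATOR


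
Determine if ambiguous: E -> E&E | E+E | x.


'x&x+x' has two parse trees (no precedence encoded between & and +)
Ambiguous


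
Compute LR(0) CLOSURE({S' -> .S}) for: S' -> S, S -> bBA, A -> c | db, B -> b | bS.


Start: S' -> .S
For each item with dot before a nonterminal B, add B -> .γ for every B-production
Closure: [S' -> .S, S -> .bBA]


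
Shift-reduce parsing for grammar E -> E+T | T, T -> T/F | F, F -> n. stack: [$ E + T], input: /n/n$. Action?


'/' can extend T; shift to build T -> T/F
Action: shift


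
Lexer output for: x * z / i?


Scan left to right, longest-match per lexeme
Tokens: ID(x), OP(*), ID(z), OP(/), ID(i)


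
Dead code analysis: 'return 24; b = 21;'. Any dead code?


statement follows a return and is unreachable
Dead: 'b = 21'


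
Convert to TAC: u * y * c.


Break into single-operator statements:
t1 = u * y
t2 = t1 * c


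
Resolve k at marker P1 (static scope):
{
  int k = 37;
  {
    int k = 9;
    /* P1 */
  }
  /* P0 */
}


k declared in the same block as P1
k = 9


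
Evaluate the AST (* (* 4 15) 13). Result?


Evaluate inner: (* 4 15) = 60
Evaluate root: (* 60 13) = 780
Result: 780


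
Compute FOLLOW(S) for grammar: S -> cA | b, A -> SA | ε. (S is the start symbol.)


$ ∈ FOLLOW(S). For each A -> αBβ: add FIRST(β)\{ε} to FOLLOW(B); if β nullable, add FOLLOW(A).
FOLLOW(S) = {$, b, c}


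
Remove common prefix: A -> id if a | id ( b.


Common prefix: 'id'
Factored: A -> id A', A' -> if a | ( b


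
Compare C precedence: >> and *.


'*' is multiplicative (level 10); '>>' is shift (level 8)
Higher level binds tighter
'*' has higher precedence than '>>'


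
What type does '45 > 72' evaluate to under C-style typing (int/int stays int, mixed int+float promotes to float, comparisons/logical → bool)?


Operand types: int > int
Rule: comparison yields bool
Result type: bool


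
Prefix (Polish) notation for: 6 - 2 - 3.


left-to-right (same/higher precedence on left): tree is (- (- 6 2) 3)
Prefix: - - 6 2 3


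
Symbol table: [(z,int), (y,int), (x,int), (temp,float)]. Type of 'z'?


Lookup 'z' → type int


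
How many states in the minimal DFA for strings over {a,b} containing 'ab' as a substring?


KMP-style automaton: 2 progress states + 1 absorbing accept = 3
Minimal DFA: 3 states


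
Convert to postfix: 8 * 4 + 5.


Left to right (same or higher precedence on left)
Postfix: 8 4 * 5 +


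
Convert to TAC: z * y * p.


Break into single-operator statements:
t1 = z * y
t2 = t1 * p


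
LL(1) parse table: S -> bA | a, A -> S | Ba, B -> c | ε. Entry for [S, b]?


For [S, b]: 'b' ∈ FIRST(bA)
Entry: S -> bA


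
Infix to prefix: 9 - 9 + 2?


left-to-right (same/higher precedence on left): tree is (+ (- 9 9) 2)
Prefix: + - 9 9 2


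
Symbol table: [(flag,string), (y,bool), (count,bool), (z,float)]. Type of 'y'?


Lookup 'y' → type bool


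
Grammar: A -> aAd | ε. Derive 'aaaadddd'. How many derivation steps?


Derivation: A => aAd => aaAdd => aaaAddd => aaaaAdddd => aaaadddd
Steps: 5


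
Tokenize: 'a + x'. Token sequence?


Scan left to right, longest-match per lexeme
Tokens: ID(a), OP(+), ID(x)


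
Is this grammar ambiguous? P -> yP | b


right-linear, alternatives start with distinct terminals 'y' vs 'b': unique leftmost derivation
Unambiguous


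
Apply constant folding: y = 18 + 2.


18 + 2 = 20 at compile time
Optimized: y = 20


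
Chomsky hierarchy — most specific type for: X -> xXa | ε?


Single nonterminal LHS, but x^n a^n is not regular
Classification: Type 2 (Context-Free)


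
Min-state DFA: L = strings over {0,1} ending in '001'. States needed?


Track the longest suffix of input matching a prefix of '001': 4 classes (prefixes of length 0..3)
Minimal DFA: 4 states


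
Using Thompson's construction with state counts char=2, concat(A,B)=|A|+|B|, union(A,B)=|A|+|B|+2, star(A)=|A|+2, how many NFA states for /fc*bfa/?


Syntax tree has 5 char leaf(s), 0 union(s), 1 star(s)
chars contribute 5×2 = 10; each union adds +2; each star adds +2
Total: 10 + 0 + 2 = 12 states


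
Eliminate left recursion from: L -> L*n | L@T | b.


Left-recursive alternatives: L*n, L@T; non-recursive: b
Introduce L': L -> bL', L' -> *nL' | @TL' | ε


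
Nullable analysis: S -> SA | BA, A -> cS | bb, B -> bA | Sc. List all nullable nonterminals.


A nonterminal is nullable iff some alternative derives ε (directly, or every symbol in it is nullable)
Nullable: {}


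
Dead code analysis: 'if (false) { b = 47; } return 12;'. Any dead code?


condition is constant false, so the whole block is unreachable
Dead: 'if (false) { b = 47; }'


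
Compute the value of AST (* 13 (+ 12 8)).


Evaluate inner: (+ 12 8) = 20
Evaluate root: (* 13 20) = 260
Result: 260


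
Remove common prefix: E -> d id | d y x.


Common prefix: 'd'
Factored: E -> d E', E' -> id | y x


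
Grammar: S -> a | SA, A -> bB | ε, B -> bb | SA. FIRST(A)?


Per alternative of A: FIRST(bB) = {b}; FIRST(ε) = {ε}
FIRST(A) = {b, ε}


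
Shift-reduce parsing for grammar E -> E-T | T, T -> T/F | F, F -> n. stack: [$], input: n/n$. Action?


no handle on stack; shift 'n'
Action: shift


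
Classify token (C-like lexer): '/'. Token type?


Pattern: operator symbol
Type: OPERATOR


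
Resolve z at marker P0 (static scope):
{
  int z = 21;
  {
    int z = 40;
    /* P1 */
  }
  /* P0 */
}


z declared in the same block as P0
z = 21


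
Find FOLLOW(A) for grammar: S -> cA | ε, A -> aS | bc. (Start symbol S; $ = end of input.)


$ ∈ FOLLOW(S). For each A -> αBβ: add FIRST(β)\{ε} to FOLLOW(B); if β nullable, add FOLLOW(A).
FOLLOW(A) = {$}


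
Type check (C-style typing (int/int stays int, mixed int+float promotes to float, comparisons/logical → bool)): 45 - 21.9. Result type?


Operand types: int - float
Rule: mixed int/float promotes to float; int/int stays int
Result type: float


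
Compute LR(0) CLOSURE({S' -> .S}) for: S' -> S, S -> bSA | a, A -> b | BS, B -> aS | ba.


Start: S' -> .S
For each item with dot before a nonterminal B, add B -> .γ for every B-production
Closure: [S' -> .S, S -> .bSA, S -> .a]


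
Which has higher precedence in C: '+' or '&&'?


'+' is additive (level 9); '&&' is logical AND (level 2)
Higher level binds tighter
'+' has higher precedence than '&&'


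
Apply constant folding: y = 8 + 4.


8 + 4 = 12 at compile time
Optimized: y = 12


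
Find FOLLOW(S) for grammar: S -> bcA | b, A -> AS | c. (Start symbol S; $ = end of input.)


$ ∈ FOLLOW(S). For each A -> αBβ: add FIRST(β)\{ε} to FOLLOW(B); if β nullable, add FOLLOW(A).
FOLLOW(S) = {$, b}


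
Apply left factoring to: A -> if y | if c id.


Common prefix: 'if'
Factored: A -> if A', A' -> y | c id


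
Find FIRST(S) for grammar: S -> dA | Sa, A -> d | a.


Per alternative of S: FIRST(dA) = {d}; FIRST(Sa) = {d}
FIRST(S) = {d}


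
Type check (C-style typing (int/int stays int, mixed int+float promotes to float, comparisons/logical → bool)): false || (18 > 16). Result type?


Operand types: bool || bool
Rule: logical operators take bool operands and yield bool
Result type: bool


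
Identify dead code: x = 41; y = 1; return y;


x is assigned but never read
Dead: 'x = 41'


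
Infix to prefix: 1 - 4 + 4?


left-to-right (same/higher precedence on left): tree is (+ (- 1 4) 4)
Prefix: + - 1 4 4


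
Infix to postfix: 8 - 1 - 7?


Left to right (same or higher precedence on left)
Postfix: 8 1 - 7 -


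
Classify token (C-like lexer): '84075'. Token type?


Pattern: digits only
Type: INTEGER_LITERAL


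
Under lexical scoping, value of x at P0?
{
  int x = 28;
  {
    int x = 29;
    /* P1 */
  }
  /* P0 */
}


x declared in the same block as P0
x = 28


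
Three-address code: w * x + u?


Break into single-operator statements:
t1 = w * x
t2 = t1 + u


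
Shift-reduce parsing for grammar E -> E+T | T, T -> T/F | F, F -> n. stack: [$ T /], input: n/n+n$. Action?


no handle; shift 'n'
Action: shift


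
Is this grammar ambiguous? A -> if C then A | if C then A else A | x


dangling else: 'if C then if C then x else x' parses two ways
Ambiguous


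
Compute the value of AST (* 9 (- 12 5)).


Evaluate inner: (- 12 5) = 7
Evaluate root: (* 9 7) = 63
Result: 63


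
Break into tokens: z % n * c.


Scan left to right, longest-match per lexeme
Tokens: ID(z), OP(%), ID(n), OP(*), ID(c)


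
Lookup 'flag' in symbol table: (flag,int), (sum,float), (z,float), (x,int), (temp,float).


Lookup 'flag' → type int


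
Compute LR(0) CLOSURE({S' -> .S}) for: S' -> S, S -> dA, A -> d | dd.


Start: S' -> .S
For each item with dot before a nonterminal B, add B -> .γ for every B-production
Closure: [S' -> .S, S -> .dA]


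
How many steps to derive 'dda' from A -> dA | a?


Derivation: A => dA => ddA => dda
Steps: 3


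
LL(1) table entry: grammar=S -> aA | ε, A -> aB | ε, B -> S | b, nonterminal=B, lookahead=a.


For [B, a]: 'a' ∈ FIRST(S)
Entry: B -> S


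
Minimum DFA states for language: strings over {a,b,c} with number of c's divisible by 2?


Track (count of c) mod 2: states 0..1, accept at 0
Minimal DFA: 2 states


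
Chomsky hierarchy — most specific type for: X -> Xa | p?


Left-linear: every RHS is a terminal or one nonterminal followed by a terminal
Classification: Type 3 (Regular)


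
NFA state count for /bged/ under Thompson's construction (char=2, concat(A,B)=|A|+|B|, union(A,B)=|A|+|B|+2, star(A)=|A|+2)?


Syntax tree has 4 char leaf(s), 0 union(s), 0 star(s)
chars contribute 4×2 = 8; each union adds +2; each star adds +2
Total: 8 + 0 + 0 = 8 states


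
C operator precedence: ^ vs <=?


'<=' is relational (level 7); '^' is bitwise XOR (level 4)
Higher level binds tighter
'<=' has higher precedence than '^'


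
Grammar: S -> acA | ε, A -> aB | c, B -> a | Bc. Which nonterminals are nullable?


A nonterminal is nullable iff some alternative derives ε (directly, or every symbol in it is nullable)
Nullable: {S}


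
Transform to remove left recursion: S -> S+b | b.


Left-recursive alternatives: S+b; non-recursive: b
Introduce S': S -> bS', S' -> +bS' | ε


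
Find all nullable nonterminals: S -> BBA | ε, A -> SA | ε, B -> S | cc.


A nonterminal is nullable iff some alternative derives ε (directly, or every symbol in it is nullable)
Nullable: {A, B, S}


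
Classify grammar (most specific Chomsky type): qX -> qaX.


LHS has context (more than one symbol) and |LHS| ≤ |RHS|
Classification: Type 1 (Context-Sensitive)


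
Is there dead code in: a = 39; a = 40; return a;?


first assignment to a is overwritten before any read
Dead: 'a = 39'


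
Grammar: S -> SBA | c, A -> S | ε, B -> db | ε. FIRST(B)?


Per alternative of B: FIRST(db) = {d}; FIRST(ε) = {ε}
FIRST(B) = {d, ε}


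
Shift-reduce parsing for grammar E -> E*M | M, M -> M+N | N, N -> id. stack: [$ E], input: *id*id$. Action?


shift '*' to continue E -> E*M
Action: shift


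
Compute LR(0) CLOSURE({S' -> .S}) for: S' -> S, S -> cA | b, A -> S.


Start: S' -> .S
For each item with dot before a nonterminal B, add B -> .γ for every B-production
Closure: [S' -> .S, S -> .cA, S -> .b]


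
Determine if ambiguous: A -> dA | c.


right-linear, alternatives start with distinct terminals 'd' vs 'c': unique leftmost derivation
Unambiguous


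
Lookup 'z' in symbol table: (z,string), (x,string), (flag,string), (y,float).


Lookup 'z' → type string


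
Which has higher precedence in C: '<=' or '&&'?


'<=' is relational (level 7); '&&' is logical AND (level 2)
Higher level binds tighter
'<=' has higher precedence than '&&'


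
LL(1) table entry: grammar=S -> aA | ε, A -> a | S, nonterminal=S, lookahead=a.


For [S, a]: 'a' ∈ FIRST(aA)
Entry: S -> aA


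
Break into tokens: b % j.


Scan left to right, longest-match per lexeme
Tokens: ID(b), OP(%), ID(j)


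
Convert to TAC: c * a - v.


Break into single-operator statements:
t1 = c * a
t2 = t1 - v


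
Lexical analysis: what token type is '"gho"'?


Pattern: double-quoted sequence
Type: STRING_LITERAL


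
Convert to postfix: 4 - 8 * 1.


* has higher precedence, evaluate 8*1 first
Postfix: 4 8 1 * -


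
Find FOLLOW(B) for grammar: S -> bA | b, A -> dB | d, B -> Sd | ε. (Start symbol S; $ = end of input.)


$ ∈ FOLLOW(S). For each A -> αBβ: add FIRST(β)\{ε} to FOLLOW(B); if β nullable, add FOLLOW(A).
FOLLOW(B) = {$, d}


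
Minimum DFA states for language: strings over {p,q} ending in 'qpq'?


Track the longest suffix of input matching a prefix of 'qpq': 4 classes (prefixes of length 0..3)
Minimal DFA: 4 states


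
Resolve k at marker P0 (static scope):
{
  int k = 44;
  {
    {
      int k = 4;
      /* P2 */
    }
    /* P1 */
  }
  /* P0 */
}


k declared in the same block as P0
k = 44


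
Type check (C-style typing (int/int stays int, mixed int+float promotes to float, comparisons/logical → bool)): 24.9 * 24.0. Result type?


Operand types: float * float
Rule: mixed int/float promotes to float; int/int stays int
Result type: float


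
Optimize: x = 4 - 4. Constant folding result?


4 - 4 = 0 at compile time
Optimized: x = 0


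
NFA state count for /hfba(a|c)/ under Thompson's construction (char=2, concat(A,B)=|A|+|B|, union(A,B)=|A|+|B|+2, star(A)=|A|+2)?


Syntax tree has 6 char leaf(s), 1 union(s), 0 star(s)
chars contribute 6×2 = 12; each union adds +2; each star adds +2
Total: 12 + 2 + 0 = 14 states


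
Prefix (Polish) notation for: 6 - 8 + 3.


left-to-right (same/higher precedence on left): tree is (+ (- 6 8) 3)
Prefix: + - 6 8 3


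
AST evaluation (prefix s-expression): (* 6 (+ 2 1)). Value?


Evaluate inner: (+ 2 1) = 3
Evaluate root: (* 6 3) = 18
Result: 18


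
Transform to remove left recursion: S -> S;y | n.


Left-recursive alternatives: S;y; non-recursive: n
Introduce S': S -> nS', S' -> ;yS' | ε


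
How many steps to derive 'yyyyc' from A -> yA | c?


Derivation: A => yA => yyA => yyyA => yyyyA => yyyyc
Steps: 5


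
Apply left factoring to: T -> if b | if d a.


Common prefix: 'if'
Factored: T -> if T', T' -> b | d a


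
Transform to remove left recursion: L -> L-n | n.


Left-recursive alternatives: L-n; non-recursive: n
Introduce L': L -> nL', L' -> -nL' | ε


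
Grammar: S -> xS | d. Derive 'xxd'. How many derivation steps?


Derivation: S => xS => xxS => xxd
Steps: 3


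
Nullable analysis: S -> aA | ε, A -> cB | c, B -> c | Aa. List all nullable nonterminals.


A nonterminal is nullable iff some alternative derives ε (directly, or every symbol in it is nullable)
Nullable: {S}


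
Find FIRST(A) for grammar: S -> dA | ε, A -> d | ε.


Per alternative of A: FIRST(d) = {d}; FIRST(ε) = {ε}
FIRST(A) = {d, ε}


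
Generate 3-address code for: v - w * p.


Break into single-operator statements:
t1 = w * p
t2 = v - t1


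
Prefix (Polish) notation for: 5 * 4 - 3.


left-to-right (same/higher precedence on left): tree is (- (* 5 4) 3)
Prefix: - * 5 4 3


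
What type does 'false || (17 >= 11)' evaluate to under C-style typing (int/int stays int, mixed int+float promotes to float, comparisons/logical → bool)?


Operand types: bool || bool
Rule: logical operators take bool operands and yield bool
Result type: bool


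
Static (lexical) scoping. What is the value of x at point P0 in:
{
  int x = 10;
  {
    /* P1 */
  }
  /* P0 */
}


x declared in the same block as P0
x = 10


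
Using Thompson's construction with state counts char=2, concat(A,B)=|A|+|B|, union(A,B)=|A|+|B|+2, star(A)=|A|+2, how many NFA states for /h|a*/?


Syntax tree has 2 char leaf(s), 1 union(s), 1 star(s)
chars contribute 2×2 = 4; each union adds +2; each star adds +2
Total: 4 + 2 + 2 = 8 states


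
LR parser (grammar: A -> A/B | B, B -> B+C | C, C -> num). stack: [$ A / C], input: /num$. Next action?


'C' (not preceded by B+) is the handle for B -> C
Action: reduce (B -> C)


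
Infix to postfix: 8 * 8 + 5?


Left to right (same or higher precedence on left)
Postfix: 8 8 * 5 +


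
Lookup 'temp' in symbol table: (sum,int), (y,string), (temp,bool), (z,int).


Lookup 'temp' → type bool


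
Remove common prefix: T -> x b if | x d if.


Common prefix: 'x'
Factored: T -> x T', T' -> b if | d if


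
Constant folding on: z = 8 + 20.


8 + 20 = 28 at compile time
Optimized: z = 28


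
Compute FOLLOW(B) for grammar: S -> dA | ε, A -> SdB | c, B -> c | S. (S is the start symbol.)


$ ∈ FOLLOW(S). For each A -> αBβ: add FIRST(β)\{ε} to FOLLOW(B); if β nullable, add FOLLOW(A).
FOLLOW(B) = {$, d}


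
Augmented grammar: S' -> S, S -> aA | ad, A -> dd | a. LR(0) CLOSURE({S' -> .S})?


Start: S' -> .S
For each item with dot before a nonterminal B, add B -> .γ for every B-production
Closure: [S' -> .S, S -> .aA, S -> .ad]


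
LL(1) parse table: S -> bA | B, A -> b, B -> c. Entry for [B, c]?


For [B, c]: 'c' ∈ FIRST(c)
Entry: B -> c


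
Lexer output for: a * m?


Scan left to right, longest-match per lexeme
Tokens: ID(a), OP(*), ID(m)


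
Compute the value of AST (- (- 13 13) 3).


Evaluate inner: (- 13 13) = 0
Evaluate root: (- 0 3) = -3
Result: -3


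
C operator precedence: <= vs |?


'<=' is relational (level 7); '|' is bitwise OR (level 3)
Higher level binds tighter
'<=' has higher precedence than '|'


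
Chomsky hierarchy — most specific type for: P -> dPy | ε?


Single nonterminal LHS, but d^n y^n is not regular
Classification: Type 2 (Context-Free)


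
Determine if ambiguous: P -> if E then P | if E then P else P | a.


dangling else: 'if E then if E then a else a' parses two ways
Ambiguous


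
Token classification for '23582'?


Pattern: digits only
Type: INTEGER_LITERAL


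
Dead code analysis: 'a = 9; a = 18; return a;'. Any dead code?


first assignment to a is overwritten before any read
Dead: 'a = 9'


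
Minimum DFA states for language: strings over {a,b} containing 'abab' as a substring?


KMP-style automaton: 4 progress states + 1 absorbing accept = 5
Minimal DFA: 5 states


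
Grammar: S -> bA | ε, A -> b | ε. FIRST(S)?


Per alternative of S: FIRST(bA) = {b}; FIRST(ε) = {ε}
FIRST(S) = {b, ε}


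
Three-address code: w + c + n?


Break into single-operator statements:
t1 = w + c
t2 = t1 + n


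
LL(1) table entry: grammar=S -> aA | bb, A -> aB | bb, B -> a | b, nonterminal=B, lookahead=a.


For [B, a]: 'a' ∈ FIRST(a)
Entry: B -> a


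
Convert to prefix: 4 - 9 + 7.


left-to-right (same/higher precedence on left): tree is (+ (- 4 9) 7)
Prefix: + - 4 9 7


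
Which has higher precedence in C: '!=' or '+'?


'+' is additive (level 9); '!=' is equality (level 6)
Higher level binds tighter
'+' has higher precedence than '!='


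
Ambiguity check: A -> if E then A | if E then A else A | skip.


dangling else: 'if E then if E then skip else skip' parses two ways
Ambiguous


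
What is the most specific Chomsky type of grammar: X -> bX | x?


Right-linear: every RHS is a terminal or a terminal followed by one nonterminal
Classification: Type 3 (Regular)


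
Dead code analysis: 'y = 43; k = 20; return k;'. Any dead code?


y is assigned but never read
Dead: 'y = 43'


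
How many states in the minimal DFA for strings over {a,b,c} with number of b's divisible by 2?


Track (count of b) mod 2: states 0..1, accept at 0
Minimal DFA: 2 states


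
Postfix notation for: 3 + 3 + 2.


Left to right (same or higher precedence on left)
Postfix: 3 3 + 2 +


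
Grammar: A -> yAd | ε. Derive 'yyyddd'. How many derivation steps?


Derivation: A => yAd => yyAdd => yyyAddd => yyyddd
Steps: 4


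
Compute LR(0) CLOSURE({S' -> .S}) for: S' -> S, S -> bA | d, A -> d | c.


Start: S' -> .S
For each item with dot before a nonterminal B, add B -> .γ for every B-production
Closure: [S' -> .S, S -> .bA, S -> .d]


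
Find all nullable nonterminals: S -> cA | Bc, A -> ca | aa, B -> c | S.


A nonterminal is nullable iff some alternative derives ε (directly, or every symbol in it is nullable)
Nullable: {}


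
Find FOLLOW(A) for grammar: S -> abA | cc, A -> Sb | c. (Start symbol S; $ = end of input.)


$ ∈ FOLLOW(S). For each A -> αBβ: add FIRST(β)\{ε} to FOLLOW(B); if β nullable, add FOLLOW(A).
FOLLOW(A) = {$, b}


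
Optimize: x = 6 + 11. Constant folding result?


6 + 11 = 17 at compile time
Optimized: x = 17


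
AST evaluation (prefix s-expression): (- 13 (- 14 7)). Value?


Evaluate inner: (- 14 7) = 7
Evaluate root: (- 13 7) = 6
Result: 6


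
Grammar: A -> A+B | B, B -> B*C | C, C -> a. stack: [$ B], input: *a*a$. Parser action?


shift '*' to continue B -> B*C
Action: shift


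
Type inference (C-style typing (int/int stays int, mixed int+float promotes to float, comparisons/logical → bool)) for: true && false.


Operand types: bool && bool
Rule: logical operators take bool operands and yield bool
Result type: bool


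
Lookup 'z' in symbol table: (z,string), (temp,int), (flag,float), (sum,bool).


Lookup 'z' → type string


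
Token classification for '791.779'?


Pattern: digits with a decimal point
Type: FLOAT_LITERAL


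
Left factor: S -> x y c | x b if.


Common prefix: 'x'
Factored: S -> x S', S' -> y c | b if


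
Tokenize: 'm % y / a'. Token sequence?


Scan left to right, longest-match per lexeme
Tokens: ID(m), OP(%), ID(y), OP(/), ID(a)


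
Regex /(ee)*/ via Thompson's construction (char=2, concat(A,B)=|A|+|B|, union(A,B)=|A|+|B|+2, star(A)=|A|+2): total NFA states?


Syntax tree has 2 char leaf(s), 0 union(s), 1 star(s)
chars contribute 2×2 = 4; each union adds +2; each star adds +2
Total: 4 + 0 + 2 = 6 states


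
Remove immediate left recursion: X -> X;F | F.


Left-recursive alternatives: X;F; non-recursive: F
Introduce X': X -> FX', X' -> ;FX' | ε


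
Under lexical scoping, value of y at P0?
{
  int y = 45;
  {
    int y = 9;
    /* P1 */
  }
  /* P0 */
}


y declared in the same block as P0
y = 45
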